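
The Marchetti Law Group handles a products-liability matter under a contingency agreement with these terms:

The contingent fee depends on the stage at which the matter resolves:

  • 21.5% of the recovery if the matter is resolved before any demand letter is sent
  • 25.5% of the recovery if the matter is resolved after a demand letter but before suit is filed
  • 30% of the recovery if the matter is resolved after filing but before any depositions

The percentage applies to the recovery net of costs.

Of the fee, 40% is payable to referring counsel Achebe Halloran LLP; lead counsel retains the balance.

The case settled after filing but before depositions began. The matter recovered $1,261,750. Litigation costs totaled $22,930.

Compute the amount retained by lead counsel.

$222,987.60

Fee base (net of costs): $1,261,750 − $22,930 = $1,238,820
The matter settled after filing but before depositions began, so the 30% rate applies.
$1,238,820 × 30% = $371,646.00
Referral share: 40% of $371,646.00 = $148,658.40; lead counsel retains $371,646.00 − $148,658.40 = $222,987.60.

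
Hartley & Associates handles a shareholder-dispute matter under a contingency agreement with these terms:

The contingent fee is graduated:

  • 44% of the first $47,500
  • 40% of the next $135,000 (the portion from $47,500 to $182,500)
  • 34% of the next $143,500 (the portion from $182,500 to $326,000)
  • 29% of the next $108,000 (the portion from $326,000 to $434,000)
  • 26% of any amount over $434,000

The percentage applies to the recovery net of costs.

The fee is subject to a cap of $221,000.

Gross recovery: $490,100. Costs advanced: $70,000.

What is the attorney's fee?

$150,979.00

Fee base (net of costs): $490,100 − $70,000 = $420,100
First $47,500 at 44% = $20,900.00
Next $135,000 at 40% = $54,000.00
Next $143,500 at 34% = $48,790.00
Remaining $94,100 at 29% = $27,289.00
Fee: $20,900.00 + $54,000.00 + $48,790.00 + $27,289.00 = $150,979.00
$150,979.00 is under the $221,000 cap.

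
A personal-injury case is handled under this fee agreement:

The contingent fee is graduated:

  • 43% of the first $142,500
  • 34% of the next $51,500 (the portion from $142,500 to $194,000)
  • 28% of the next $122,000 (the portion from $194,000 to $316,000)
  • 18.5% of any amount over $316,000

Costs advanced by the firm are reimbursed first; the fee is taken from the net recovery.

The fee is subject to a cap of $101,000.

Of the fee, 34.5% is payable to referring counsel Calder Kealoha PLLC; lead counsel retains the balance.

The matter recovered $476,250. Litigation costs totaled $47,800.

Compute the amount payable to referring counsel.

Fee base (net of costs): $476,250 − $47,800 = $428,450
First $142,500 at 43% = $61,275.00
Next $51,500 at 34% = $17,510.00
Next $122,000 at 28% = $34,160.00
Remaining $112,450 at 18.5% = $20,803.25
Fee: $61,275.00 + $17,510.00 + $34,160.00 + $20,803.25 = $133,748.25
$133,748.25 exceeds the $101,000 cap, so the fee is capped at $101,000.00.
Referral share: 34.5% of $101,000.00 = $34,845.00; lead counsel retains $101,000.00 − $34,845.00 = $66,155.00.

$34,845.00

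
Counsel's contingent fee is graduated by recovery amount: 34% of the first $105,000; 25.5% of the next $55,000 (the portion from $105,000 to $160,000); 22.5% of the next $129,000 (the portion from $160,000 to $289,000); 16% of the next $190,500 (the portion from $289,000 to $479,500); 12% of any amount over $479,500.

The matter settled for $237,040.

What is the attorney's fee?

$67,059.00

First $105,000 at 34% = $35,700.00
Next $55,000 at 25.5% = $14,025.00
Remaining $77,040 at 22.5% = $17,334.00
Fee: $35,700.00 + $14,025.00 + $17,334.00 = $67,059.00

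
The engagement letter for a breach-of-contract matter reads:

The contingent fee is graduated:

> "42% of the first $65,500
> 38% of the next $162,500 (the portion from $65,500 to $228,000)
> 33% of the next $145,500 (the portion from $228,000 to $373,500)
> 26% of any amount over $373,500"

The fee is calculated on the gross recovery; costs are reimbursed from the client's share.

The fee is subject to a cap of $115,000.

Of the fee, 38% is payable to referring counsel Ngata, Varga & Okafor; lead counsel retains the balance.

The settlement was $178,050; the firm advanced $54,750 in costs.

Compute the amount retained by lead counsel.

$43,572.98

Fee base is the gross recovery, $178,050; costs are reimbursed separately.
First $65,500 at 42% = $27,510.00
Remaining $112,550 at 38% = $42,769.00
Fee: $27,510.00 + $42,769.00 = $70,279.00
$70,279.00 is under the $115,000 cap.
Referral share: 38% of $70,279.00 = $26,706.02; lead counsel retains $70,279.00 − $26,706.02 = $43,572.98.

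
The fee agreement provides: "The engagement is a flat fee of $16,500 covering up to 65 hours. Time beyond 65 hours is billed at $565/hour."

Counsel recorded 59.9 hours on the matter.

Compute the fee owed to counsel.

$16,500.00

59.9 hours is within the 65-hour scope; only the flat fee applies.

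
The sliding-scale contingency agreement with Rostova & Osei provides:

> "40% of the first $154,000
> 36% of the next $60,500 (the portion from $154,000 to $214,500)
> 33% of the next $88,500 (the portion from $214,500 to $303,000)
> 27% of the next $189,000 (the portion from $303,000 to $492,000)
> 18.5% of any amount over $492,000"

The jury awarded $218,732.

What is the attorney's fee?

$84,776.56

First $154,000 at 40% = $61,600.00
Next $60,500 at 36% = $21,780.00
Remaining $4,232 at 33% = $1,396.56
Fee: $61,600.00 + $21,780.00 + $1,396.56 = $84,776.56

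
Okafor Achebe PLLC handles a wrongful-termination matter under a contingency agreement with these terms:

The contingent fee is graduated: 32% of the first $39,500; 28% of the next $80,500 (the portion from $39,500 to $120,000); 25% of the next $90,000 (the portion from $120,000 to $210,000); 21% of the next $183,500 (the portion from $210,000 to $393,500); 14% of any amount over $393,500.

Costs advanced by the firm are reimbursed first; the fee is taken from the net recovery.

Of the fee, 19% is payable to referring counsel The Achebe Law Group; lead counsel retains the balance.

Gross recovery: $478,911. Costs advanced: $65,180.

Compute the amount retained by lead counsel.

$80,228.35

Fee base (net of costs): $478,911 − $65,180 = $413,731
First $39,500 at 32% = $12,640.00
Next $80,500 at 28% = $22,540.00
Next $90,000 at 25% = $22,500.00
Next $183,500 at 21% = $38,535.00
Remaining $20,231 at 14% = $2,832.34
Fee: $12,640.00 + $22,540.00 + $22,500.00 + $38,535.00 + $2,832.34 = $99,047.34
Referral share: 19% of $99,047.34 = $18,818.99; lead counsel retains $99,047.34 − $18,818.99 = $80,228.35.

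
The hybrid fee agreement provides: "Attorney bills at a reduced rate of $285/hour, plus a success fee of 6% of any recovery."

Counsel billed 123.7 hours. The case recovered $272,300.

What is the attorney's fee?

$51,592.50

Hourly: 123.7 × $285 = $35,254.50
Success fee: 6% of $272,300 = $16,338.00
Total: $35,254.50 + $16,338.00 = $51,592.50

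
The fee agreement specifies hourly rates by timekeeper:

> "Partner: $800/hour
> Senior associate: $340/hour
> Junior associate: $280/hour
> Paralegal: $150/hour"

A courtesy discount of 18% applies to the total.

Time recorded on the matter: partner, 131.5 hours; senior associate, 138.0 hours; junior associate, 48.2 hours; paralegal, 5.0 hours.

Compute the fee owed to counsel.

Partner: 131.5 × $800 = $105,200.00
Senior associate: 138.0 × $340 = $46,920.00
Junior associate: 48.2 × $280 = $13,496.00
Paralegal: 5.0 × $150 = $750.00
Subtotal: $166,366.00
Less 18% discount: −$29,945.88
Total: $166,366.00 − $29,945.88 = $136,420.12

$136,420.12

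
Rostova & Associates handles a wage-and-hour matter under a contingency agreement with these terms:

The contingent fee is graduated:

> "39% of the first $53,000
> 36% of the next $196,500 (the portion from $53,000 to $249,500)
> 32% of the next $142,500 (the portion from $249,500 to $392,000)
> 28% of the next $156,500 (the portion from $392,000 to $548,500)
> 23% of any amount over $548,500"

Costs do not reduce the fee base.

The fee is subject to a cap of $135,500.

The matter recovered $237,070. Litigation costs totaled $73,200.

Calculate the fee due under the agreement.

Fee base is the gross recovery, $237,070; costs are reimbursed separately.
First $53,000 at 39% = $20,670.00
Remaining $184,070 at 36% = $66,265.20
Fee: $20,670.00 + $66,265.20 = $86,935.20
$86,935.20 is under the $135,500 cap.

$86,935.20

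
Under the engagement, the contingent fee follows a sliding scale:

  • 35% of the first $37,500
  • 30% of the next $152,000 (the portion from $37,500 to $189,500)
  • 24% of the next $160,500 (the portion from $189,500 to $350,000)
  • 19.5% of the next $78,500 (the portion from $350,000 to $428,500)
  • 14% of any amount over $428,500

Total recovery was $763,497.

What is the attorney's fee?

$159,452.08

First $37,500 at 35% = $13,125.00
Next $152,000 at 30% = $45,600.00
Next $160,500 at 24% = $38,520.00
Next $78,500 at 19.5% = $15,307.50
Remaining $334,997 at 14% = $46,899.58
Fee: $13,125.00 + $45,600.00 + $38,520.00 + $15,307.50 + $46,899.58 = $159,452.08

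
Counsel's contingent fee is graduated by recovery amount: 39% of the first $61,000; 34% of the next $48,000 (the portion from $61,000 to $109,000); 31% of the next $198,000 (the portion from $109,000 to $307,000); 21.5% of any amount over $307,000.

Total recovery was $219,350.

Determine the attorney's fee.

First $61,000 at 39% = $23,790.00
Next $48,000 at 34% = $16,320.00
Remaining $110,350 at 31% = $34,208.50
Fee: $23,790.00 + $16,320.00 + $34,208.50 = $74,318.50

$74,318.50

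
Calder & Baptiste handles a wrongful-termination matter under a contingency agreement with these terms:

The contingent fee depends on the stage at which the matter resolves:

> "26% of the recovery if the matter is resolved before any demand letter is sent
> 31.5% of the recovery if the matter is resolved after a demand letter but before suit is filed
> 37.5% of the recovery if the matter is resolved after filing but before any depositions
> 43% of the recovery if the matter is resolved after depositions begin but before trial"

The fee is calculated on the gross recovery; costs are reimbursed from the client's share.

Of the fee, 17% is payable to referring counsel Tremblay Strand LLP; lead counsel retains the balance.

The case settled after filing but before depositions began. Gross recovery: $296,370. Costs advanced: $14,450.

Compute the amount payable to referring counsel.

$18,893.59

Fee base is the gross recovery, $296,370; costs are reimbursed separately.
The matter settled after filing but before depositions began, so the 37.5% rate applies.
$296,370 × 37.5% = $111,138.75
Referral share: 17% of $111,138.75 = $18,893.59; lead counsel retains $111,138.75 − $18,893.59 = $92,245.16.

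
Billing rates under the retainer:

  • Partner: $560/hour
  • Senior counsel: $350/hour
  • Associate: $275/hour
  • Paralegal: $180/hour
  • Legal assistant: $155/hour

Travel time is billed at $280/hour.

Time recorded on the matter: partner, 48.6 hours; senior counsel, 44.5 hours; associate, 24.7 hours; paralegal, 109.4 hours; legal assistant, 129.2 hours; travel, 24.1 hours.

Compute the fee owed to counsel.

$96,049.50

Partner: 48.6 × $560 = $27,216.00
Senior counsel: 44.5 × $350 = $15,575.00
Associate: 24.7 × $275 = $6,792.50
Paralegal: 109.4 × $180 = $19,692.00
Legal assistant: 129.2 × $155 = $20,026.00
Subtotal: $27,216.00 + $15,575.00 + $6,792.50 + $19,692.00 + $20,026.00 = $89,301.50
Travel: 24.1 × $280 = $6,748.00
Total: $89,301.50 + $6,748.00 = $96,049.50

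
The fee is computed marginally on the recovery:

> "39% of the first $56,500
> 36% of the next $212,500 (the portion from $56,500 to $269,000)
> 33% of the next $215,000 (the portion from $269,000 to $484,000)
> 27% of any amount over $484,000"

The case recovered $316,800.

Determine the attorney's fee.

First $56,500 at 39% = $22,035.00
Next $212,500 at 36% = $76,500.00
Remaining $47,800 at 33% = $15,774.00
Fee: $22,035.00 + $76,500.00 + $15,774.00 = $114,309.00

$114,309.00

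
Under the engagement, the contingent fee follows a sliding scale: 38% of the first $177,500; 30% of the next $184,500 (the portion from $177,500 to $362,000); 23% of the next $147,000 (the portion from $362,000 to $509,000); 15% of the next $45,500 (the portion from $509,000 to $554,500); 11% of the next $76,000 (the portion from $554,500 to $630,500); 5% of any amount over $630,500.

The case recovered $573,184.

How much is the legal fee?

$165,490.24

First $177,500 at 38% = $67,450.00
Next $184,500 at 30% = $55,350.00
Next $147,000 at 23% = $33,810.00
Next $45,500 at 15% = $6,825.00
Remaining $18,684 at 11% = $2,055.24
Fee: $67,450.00 + $55,350.00 + $33,810.00 + $6,825.00 + $2,055.24 = $165,490.24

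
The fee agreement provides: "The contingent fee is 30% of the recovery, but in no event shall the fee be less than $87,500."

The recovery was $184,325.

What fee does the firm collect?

$87,500.00

30% of $184,325 = $55,297.50
That is below the $87,500 minimum, so the minimum applies.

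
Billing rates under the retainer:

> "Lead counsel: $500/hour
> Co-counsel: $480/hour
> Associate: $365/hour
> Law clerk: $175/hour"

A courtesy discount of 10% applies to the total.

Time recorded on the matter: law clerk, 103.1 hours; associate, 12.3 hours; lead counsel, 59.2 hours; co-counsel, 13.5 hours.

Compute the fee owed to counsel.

Lead counsel: 59.2 × $500 = $29,600.00
Co-counsel: 13.5 × $480 = $6,480.00
Associate: 12.3 × $365 = $4,489.50
Law clerk: 103.1 × $175 = $18,042.50
Subtotal: $58,612.00
Less 10% discount: −$5,861.20
Total: $58,612.00 − $5,861.20 = $52,750.80

$52,750.80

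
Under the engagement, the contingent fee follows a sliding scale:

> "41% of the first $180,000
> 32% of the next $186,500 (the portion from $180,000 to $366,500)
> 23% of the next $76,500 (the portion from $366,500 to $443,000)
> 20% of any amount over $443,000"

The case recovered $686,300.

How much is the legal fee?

First $180,000 at 41% = $73,800.00
Next $186,500 at 32% = $59,680.00
Next $76,500 at 23% = $17,595.00
Remaining $243,300 at 20% = $48,660.00
Fee: $73,800.00 + $59,680.00 + $17,595.00 + $48,660.00 = $199,735.00

$199,735.00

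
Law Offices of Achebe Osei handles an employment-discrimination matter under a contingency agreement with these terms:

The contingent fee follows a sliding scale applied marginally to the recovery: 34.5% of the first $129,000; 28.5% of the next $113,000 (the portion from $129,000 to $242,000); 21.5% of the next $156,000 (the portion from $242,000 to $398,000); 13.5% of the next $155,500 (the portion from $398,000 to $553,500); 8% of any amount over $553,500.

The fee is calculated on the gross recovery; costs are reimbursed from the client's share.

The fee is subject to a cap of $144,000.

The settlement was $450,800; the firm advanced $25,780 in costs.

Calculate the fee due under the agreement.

$117,378.00

Fee base is the gross recovery, $450,800; costs are reimbursed separately.
First $129,000 at 34.5% = $44,505.00
Next $113,000 at 28.5% = $32,205.00
Next $156,000 at 21.5% = $33,540.00
Remaining $52,800 at 13.5% = $7,128.00
Fee: $44,505.00 + $32,205.00 + $33,540.00 + $7,128.00 = $117,378.00
$117,378.00 is under the $144,000 cap.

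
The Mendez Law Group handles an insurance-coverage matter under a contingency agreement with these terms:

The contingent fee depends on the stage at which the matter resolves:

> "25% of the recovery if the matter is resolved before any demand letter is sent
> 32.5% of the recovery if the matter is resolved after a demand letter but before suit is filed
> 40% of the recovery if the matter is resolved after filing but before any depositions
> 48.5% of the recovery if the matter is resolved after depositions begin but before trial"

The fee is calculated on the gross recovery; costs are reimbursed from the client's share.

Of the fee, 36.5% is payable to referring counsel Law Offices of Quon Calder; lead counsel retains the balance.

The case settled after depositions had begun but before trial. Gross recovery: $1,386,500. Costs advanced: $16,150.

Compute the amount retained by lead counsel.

$427,007.34

Fee base is the gross recovery, $1,386,500; costs are reimbursed separately.
The matter settled after depositions had begun but before trial, so the 48.5% rate applies.
$1,386,500 × 48.5% = $672,452.50
Referral share: 36.5% of $672,452.50 = $245,445.16; lead counsel retains $672,452.50 − $245,445.16 = $427,007.34.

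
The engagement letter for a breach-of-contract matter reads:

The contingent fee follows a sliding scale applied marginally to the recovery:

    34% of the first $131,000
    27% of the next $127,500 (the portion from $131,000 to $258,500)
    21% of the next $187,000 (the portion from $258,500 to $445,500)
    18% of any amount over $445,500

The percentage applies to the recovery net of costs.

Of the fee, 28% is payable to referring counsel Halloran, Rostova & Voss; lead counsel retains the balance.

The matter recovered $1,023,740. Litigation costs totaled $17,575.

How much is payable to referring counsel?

$61,363.32

Fee base (net of costs): $1,023,740 − $17,575 = $1,006,165
First $131,000 at 34% = $44,540.00
Next $127,500 at 27% = $34,425.00
Next $187,000 at 21% = $39,270.00
Remaining $560,665 at 18% = $100,919.70
Fee: $44,540.00 + $34,425.00 + $39,270.00 + $100,919.70 = $219,154.70
Referral share: 28% of $219,154.70 = $61,363.32; lead counsel retains $219,154.70 − $61,363.32 = $157,791.38.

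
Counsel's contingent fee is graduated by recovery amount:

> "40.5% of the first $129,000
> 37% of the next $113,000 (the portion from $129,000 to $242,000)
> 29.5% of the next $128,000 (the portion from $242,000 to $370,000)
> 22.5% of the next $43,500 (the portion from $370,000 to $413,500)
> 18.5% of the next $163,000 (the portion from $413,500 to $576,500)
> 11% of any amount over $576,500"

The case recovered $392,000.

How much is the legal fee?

$136,765.00

First $129,000 at 40.5% = $52,245.00
Next $113,000 at 37% = $41,810.00
Next $128,000 at 29.5% = $37,760.00
Remaining $22,000 at 22.5% = $4,950.00
Fee: $52,245.00 + $41,810.00 + $37,760.00 + $4,950.00 = $136,765.00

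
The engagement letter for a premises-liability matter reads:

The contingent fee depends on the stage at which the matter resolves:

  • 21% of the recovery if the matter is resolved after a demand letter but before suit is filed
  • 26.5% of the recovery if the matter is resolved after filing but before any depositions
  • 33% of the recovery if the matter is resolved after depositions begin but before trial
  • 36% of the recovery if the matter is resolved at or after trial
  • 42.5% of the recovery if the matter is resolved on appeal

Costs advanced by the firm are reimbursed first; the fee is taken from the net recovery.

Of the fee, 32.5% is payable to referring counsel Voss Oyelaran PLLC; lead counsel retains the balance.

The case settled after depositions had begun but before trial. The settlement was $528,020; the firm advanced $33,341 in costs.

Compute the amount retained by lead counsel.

Fee base (net of costs): $528,020 − $33,341 = $494,679
The matter settled after depositions had begun but before trial, so the 33% rate applies.
$494,679 × 33% = $163,244.07
Referral share: 32.5% of $163,244.07 = $53,054.32; lead counsel retains $163,244.07 − $53,054.32 = $110,189.75.

$110,189.75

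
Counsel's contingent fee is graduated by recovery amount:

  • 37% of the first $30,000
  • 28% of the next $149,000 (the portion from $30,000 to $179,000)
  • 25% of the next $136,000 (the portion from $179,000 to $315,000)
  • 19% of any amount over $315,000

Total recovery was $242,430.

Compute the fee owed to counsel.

$68,677.50

First $30,000 at 37% = $11,100.00
Next $149,000 at 28% = $41,720.00
Remaining $63,430 at 25% = $15,857.50
Fee: $11,100.00 + $41,720.00 + $15,857.50 = $68,677.50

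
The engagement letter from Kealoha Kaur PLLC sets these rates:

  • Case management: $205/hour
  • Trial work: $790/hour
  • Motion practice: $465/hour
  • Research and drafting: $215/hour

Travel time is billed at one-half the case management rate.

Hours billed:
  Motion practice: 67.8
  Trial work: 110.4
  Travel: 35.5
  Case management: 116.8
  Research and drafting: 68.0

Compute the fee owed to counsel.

$160,945.75

Case management: 116.8 × $205 = $23,944.00
Trial work: 110.4 × $790 = $87,216.00
Motion practice: 67.8 × $465 = $31,527.00
Research and drafting: 68.0 × $215 = $14,620.00
Subtotal: $23,944.00 + $87,216.00 + $31,527.00 + $14,620.00 = $157,307.00
Travel: 35.5 × ($205 ÷ 2) = 35.5 × $102.50 = $3,638.75
Total: $157,307.00 + $3,638.75 = $160,945.75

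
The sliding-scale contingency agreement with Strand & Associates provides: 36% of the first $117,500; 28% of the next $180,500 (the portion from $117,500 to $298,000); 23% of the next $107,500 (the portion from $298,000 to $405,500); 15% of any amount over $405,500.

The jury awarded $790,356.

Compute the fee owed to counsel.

First $117,500 at 36% = $42,300.00
Next $180,500 at 28% = $50,540.00
Next $107,500 at 23% = $24,725.00
Remaining $384,856 at 15% = $57,728.40
Fee: $42,300.00 + $50,540.00 + $24,725.00 + $57,728.40 = $175,293.40

$175,293.40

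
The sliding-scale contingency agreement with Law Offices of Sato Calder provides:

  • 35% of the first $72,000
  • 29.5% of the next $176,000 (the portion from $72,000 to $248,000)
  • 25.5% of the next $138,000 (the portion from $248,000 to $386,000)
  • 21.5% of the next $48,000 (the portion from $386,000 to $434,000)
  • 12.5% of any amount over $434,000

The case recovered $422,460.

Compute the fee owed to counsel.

First $72,000 at 35% = $25,200.00
Next $176,000 at 29.5% = $51,920.00
Next $138,000 at 25.5% = $35,190.00
Remaining $36,460 at 21.5% = $7,838.90
Fee: $25,200.00 + $51,920.00 + $35,190.00 + $7,838.90 = $120,148.90

$120,148.90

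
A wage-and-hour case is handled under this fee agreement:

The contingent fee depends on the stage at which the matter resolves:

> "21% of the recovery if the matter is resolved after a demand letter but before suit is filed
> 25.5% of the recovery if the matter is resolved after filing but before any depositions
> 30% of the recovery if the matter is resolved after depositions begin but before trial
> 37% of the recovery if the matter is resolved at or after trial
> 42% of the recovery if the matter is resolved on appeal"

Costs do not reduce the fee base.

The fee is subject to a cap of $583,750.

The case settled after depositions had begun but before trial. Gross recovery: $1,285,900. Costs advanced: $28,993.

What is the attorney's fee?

$385,770.00

Fee base is the gross recovery, $1,285,900; costs are reimbursed separately.
The matter settled after depositions had begun but before trial, so the 30% rate applies.
$1,285,900 × 30% = $385,770.00
$385,770.00 is under the $583,750 cap.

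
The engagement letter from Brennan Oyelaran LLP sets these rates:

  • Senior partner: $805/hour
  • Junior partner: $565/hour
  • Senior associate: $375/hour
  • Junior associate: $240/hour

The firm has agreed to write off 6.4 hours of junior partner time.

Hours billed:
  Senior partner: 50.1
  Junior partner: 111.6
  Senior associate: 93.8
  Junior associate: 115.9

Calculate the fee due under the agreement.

Senior partner: 50.1 × $805 = $40,330.50
Junior partner: 111.6 × $565 = $63,054.00
Senior associate: 93.8 × $375 = $35,175.00
Junior associate: 115.9 × $240 = $27,816.00
Subtotal: $166,375.50
Write-off: 6.4 × $565 = $3,616.00
Total: $166,375.50 − $3,616.00 = $162,759.50

$162,759.50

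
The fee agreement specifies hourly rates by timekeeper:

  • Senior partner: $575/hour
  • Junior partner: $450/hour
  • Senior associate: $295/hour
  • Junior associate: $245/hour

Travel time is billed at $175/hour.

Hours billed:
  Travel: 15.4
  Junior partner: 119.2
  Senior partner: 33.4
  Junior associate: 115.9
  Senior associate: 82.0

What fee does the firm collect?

$128,125.50

Senior partner: 33.4 × $575 = $19,205.00
Junior partner: 119.2 × $450 = $53,640.00
Senior associate: 82.0 × $295 = $24,190.00
Junior associate: 115.9 × $245 = $28,395.50
Subtotal: $19,205.00 + $53,640.00 + $24,190.00 + $28,395.50 = $125,430.50
Travel: 15.4 × $175 = $2,695.00
Total: $125,430.50 + $2,695.00 = $128,125.50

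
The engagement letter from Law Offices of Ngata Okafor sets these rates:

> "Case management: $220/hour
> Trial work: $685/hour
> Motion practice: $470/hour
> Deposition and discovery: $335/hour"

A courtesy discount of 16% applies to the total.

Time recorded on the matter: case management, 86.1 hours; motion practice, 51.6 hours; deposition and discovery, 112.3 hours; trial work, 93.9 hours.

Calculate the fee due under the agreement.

$121,914.24

Case management: 86.1 × $220 = $18,942.00
Trial work: 93.9 × $685 = $64,321.50
Motion practice: 51.6 × $470 = $24,252.00
Deposition and discovery: 112.3 × $335 = $37,620.50
Subtotal: $145,136.00
Less 16% discount: −$23,221.76
Total: $145,136.00 − $23,221.76 = $121,914.24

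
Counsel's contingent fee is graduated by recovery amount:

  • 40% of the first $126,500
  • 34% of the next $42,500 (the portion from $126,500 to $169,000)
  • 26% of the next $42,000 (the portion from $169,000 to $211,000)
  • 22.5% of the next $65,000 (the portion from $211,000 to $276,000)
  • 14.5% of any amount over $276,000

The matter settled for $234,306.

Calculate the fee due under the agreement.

$81,213.85

First $126,500 at 40% = $50,600.00
Next $42,500 at 34% = $14,450.00
Next $42,000 at 26% = $10,920.00
Remaining $23,306 at 22.5% = $5,243.85
Fee: $50,600.00 + $14,450.00 + $10,920.00 + $5,243.85 = $81,213.85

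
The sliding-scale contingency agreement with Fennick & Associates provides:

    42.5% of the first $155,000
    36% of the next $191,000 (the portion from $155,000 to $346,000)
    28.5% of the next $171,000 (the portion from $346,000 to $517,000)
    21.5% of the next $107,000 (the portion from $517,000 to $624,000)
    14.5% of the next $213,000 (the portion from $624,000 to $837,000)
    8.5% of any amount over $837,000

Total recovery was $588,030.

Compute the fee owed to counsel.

First $155,000 at 42.5% = $65,875.00
Next $191,000 at 36% = $68,760.00
Next $171,000 at 28.5% = $48,735.00
Remaining $71,030 at 21.5% = $15,271.45
Fee: $65,875.00 + $68,760.00 + $48,735.00 + $15,271.45 = $198,641.45

$198,641.45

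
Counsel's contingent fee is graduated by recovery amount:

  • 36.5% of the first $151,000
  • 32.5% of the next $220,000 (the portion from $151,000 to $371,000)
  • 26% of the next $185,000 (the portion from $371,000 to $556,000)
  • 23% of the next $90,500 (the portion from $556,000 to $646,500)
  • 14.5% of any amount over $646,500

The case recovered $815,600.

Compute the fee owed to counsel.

$220,049.50

First $151,000 at 36.5% = $55,115.00
Next $220,000 at 32.5% = $71,500.00
Next $185,000 at 26% = $48,100.00
Next $90,500 at 23% = $20,815.00
Remaining $169,100 at 14.5% = $24,519.50
Fee: $55,115.00 + $71,500.00 + $48,100.00 + $20,815.00 + $24,519.50 = $220,049.50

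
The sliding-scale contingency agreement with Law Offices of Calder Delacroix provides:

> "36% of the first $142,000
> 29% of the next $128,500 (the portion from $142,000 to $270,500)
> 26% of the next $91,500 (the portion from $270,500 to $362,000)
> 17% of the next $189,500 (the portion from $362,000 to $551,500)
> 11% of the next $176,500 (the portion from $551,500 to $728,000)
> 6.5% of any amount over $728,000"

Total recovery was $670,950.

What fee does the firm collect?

$157,529.50

First $142,000 at 36% = $51,120.00
Next $128,500 at 29% = $37,265.00
Next $91,500 at 26% = $23,790.00
Next $189,500 at 17% = $32,215.00
Remaining $119,450 at 11% = $13,139.50
Fee: $51,120.00 + $37,265.00 + $23,790.00 + $32,215.00 + $13,139.50 = $157,529.50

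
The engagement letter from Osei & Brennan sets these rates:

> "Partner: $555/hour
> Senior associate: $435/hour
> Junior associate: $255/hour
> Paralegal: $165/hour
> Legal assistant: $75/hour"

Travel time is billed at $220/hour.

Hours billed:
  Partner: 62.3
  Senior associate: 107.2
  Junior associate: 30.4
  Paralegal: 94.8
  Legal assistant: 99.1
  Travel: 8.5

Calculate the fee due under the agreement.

$113,905.00

Partner: 62.3 × $555 = $34,576.50
Senior associate: 107.2 × $435 = $46,632.00
Junior associate: 30.4 × $255 = $7,752.00
Paralegal: 94.8 × $165 = $15,642.00
Legal assistant: 99.1 × $75 = $7,432.50
Subtotal: $34,576.50 + $46,632.00 + $7,752.00 + $15,642.00 + $7,432.50 = $112,035.00
Travel: 8.5 × $220 = $1,870.00
Total: $112,035.00 + $1,870.00 = $113,905.00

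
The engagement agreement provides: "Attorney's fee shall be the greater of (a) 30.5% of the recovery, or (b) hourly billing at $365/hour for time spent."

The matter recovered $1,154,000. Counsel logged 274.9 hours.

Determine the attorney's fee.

$351,970.00

(a) 30.5% of $1,154,000 = $351,970.00
(b) 274.9 × $365 = $100,338.50
The greater is (a): $351,970.00.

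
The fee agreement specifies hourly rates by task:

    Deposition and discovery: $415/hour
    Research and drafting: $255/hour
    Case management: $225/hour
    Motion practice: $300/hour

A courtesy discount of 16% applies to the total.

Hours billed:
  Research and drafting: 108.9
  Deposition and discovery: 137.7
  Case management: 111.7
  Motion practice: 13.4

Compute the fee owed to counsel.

$95,816.70

Deposition and discovery: 137.7 × $415 = $57,145.50
Research and drafting: 108.9 × $255 = $27,769.50
Case management: 111.7 × $225 = $25,132.50
Motion practice: 13.4 × $300 = $4,020.00
Subtotal: $114,067.50
Less 16% discount: −$18,250.80
Total: $114,067.50 − $18,250.80 = $95,816.70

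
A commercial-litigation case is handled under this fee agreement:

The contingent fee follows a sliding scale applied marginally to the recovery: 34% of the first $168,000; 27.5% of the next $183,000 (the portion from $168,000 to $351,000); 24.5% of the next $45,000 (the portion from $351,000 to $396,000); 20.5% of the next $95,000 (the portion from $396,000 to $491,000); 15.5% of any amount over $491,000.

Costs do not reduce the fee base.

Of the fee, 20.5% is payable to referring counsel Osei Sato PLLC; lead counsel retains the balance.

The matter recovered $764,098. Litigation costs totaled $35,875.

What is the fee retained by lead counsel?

Fee base is the gross recovery, $764,098; costs are reimbursed separately.
First $168,000 at 34% = $57,120.00
Next $183,000 at 27.5% = $50,325.00
Next $45,000 at 24.5% = $11,025.00
Next $95,000 at 20.5% = $19,475.00
Remaining $273,098 at 15.5% = $42,330.19
Fee: $57,120.00 + $50,325.00 + $11,025.00 + $19,475.00 + $42,330.19 = $180,275.19
Referral share: 20.5% of $180,275.19 = $36,956.41; lead counsel retains $180,275.19 − $36,956.41 = $143,318.78.

$143,318.78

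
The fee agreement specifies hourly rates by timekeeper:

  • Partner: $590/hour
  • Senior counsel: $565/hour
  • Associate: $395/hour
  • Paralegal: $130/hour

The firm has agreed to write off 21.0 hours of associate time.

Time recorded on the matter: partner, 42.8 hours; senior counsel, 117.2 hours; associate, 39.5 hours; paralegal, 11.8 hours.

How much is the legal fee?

Partner: 42.8 × $590 = $25,252.00
Senior counsel: 117.2 × $565 = $66,218.00
Associate: 39.5 × $395 = $15,602.50
Paralegal: 11.8 × $130 = $1,534.00
Subtotal: $108,606.50
Write-off: 21.0 × $395 = $8,295.00
Total: $108,606.50 − $8,295.00 = $100,311.50

$100,311.50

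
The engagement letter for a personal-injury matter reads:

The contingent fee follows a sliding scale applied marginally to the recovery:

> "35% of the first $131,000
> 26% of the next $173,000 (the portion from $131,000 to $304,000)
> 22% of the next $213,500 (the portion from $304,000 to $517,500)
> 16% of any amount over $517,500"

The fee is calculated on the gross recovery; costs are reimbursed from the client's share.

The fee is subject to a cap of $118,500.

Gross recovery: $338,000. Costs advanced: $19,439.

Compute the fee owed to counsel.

Fee base is the gross recovery, $338,000; costs are reimbursed separately.
First $131,000 at 35% = $45,850.00
Next $173,000 at 26% = $44,980.00
Remaining $34,000 at 22% = $7,480.00
Fee: $45,850.00 + $44,980.00 + $7,480.00 = $98,310.00
$98,310.00 is under the $118,500 cap.

$98,310.00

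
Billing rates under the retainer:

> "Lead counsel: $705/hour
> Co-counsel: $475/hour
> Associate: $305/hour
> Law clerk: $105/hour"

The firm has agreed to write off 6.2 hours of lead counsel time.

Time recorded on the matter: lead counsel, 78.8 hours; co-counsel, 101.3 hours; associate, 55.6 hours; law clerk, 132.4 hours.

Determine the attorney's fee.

Lead counsel: 78.8 × $705 = $55,554.00
Co-counsel: 101.3 × $475 = $48,117.50
Associate: 55.6 × $305 = $16,958.00
Law clerk: 132.4 × $105 = $13,902.00
Subtotal: $134,531.50
Write-off: 6.2 × $705 = $4,371.00
Total: $134,531.50 − $4,371.00 = $130,160.50

$130,160.50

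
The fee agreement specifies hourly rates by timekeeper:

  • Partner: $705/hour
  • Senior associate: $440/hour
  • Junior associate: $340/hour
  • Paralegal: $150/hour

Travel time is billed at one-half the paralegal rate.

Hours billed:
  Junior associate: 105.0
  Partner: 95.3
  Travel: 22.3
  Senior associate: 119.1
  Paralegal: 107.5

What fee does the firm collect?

Partner: 95.3 × $705 = $67,186.50
Senior associate: 119.1 × $440 = $52,404.00
Junior associate: 105.0 × $340 = $35,700.00
Paralegal: 107.5 × $150 = $16,125.00
Subtotal: $67,186.50 + $52,404.00 + $35,700.00 + $16,125.00 = $171,415.50
Travel: 22.3 × ($150 ÷ 2) = 22.3 × $75.00 = $1,672.50
Total: $171,415.50 + $1,672.50 = $173,088.00

$173,088.00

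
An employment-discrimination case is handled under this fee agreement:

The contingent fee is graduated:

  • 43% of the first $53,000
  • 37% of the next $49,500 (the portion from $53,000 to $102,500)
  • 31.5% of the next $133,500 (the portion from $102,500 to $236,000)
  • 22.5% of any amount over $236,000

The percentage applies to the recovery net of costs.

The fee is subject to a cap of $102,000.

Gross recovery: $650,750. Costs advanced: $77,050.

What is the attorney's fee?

Fee base (net of costs): $650,750 − $77,050 = $573,700
First $53,000 at 43% = $22,790.00
Next $49,500 at 37% = $18,315.00
Next $133,500 at 31.5% = $42,052.50
Remaining $337,700 at 22.5% = $75,982.50
Fee: $22,790.00 + $18,315.00 + $42,052.50 + $75,982.50 = $159,140.00
$159,140.00 exceeds the $102,000 cap, so the fee is capped at $102,000.00.

$102,000.00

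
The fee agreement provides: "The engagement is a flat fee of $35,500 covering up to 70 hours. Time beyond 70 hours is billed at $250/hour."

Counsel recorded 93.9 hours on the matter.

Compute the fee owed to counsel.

$41,475.00

Flat fee: $35,500.00
Excess hours: 93.9 − 70 = 23.9
Overrun: 23.9 × $250 = $5,975.00
Total: $35,500.00 + $5,975.00 = $41,475.00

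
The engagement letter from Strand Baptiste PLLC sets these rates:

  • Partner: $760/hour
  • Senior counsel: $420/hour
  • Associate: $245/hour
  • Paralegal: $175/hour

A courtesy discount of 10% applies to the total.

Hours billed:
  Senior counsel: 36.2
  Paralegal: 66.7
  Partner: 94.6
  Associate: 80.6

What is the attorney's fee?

Partner: 94.6 × $760 = $71,896.00
Senior counsel: 36.2 × $420 = $15,204.00
Associate: 80.6 × $245 = $19,747.00
Paralegal: 66.7 × $175 = $11,672.50
Subtotal: $118,519.50
Less 10% discount: −$11,851.95
Total: $118,519.50 − $11,851.95 = $106,667.55

$106,667.55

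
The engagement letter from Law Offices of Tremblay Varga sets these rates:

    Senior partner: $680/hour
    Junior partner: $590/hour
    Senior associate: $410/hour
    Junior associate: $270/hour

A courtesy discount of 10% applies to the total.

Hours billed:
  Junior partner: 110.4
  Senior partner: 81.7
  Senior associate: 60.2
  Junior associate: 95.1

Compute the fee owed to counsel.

$153,945.90

Senior partner: 81.7 × $680 = $55,556.00
Junior partner: 110.4 × $590 = $65,136.00
Senior associate: 60.2 × $410 = $24,682.00
Junior associate: 95.1 × $270 = $25,677.00
Subtotal: $171,051.00
Less 10% discount: −$17,105.10
Total: $171,051.00 − $17,105.10 = $153,945.90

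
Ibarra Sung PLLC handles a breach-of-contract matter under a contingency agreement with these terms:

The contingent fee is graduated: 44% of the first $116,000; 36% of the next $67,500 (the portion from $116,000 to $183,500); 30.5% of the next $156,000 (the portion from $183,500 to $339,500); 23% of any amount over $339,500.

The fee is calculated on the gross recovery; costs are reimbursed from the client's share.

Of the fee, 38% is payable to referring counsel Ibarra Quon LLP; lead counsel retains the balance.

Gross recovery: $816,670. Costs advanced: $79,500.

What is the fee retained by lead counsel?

Fee base is the gross recovery, $816,670; costs are reimbursed separately.
First $116,000 at 44% = $51,040.00
Next $67,500 at 36% = $24,300.00
Next $156,000 at 30.5% = $47,580.00
Remaining $477,170 at 23% = $109,749.10
Fee: $51,040.00 + $24,300.00 + $47,580.00 + $109,749.10 = $232,669.10
Referral share: 38% of $232,669.10 = $88,414.26; lead counsel retains $232,669.10 − $88,414.26 = $144,254.84.

$144,254.84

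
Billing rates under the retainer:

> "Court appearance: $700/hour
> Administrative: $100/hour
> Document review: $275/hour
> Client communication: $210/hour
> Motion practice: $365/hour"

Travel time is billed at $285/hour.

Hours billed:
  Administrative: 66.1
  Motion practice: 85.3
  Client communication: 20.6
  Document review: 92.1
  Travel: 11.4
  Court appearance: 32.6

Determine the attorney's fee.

$93,467.00

Court appearance: 32.6 × $700 = $22,820.00
Administrative: 66.1 × $100 = $6,610.00
Document review: 92.1 × $275 = $25,327.50
Client communication: 20.6 × $210 = $4,326.00
Motion practice: 85.3 × $365 = $31,134.50
Subtotal: $22,820.00 + $6,610.00 + $25,327.50 + $4,326.00 + $31,134.50 = $90,218.00
Travel: 11.4 × $285 = $3,249.00
Total: $90,218.00 + $3,249.00 = $93,467.00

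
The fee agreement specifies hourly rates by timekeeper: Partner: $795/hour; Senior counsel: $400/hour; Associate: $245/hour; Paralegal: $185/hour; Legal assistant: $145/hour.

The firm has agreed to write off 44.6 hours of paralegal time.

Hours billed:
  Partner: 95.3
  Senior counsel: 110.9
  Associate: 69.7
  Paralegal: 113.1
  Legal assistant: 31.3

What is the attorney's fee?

Partner: 95.3 × $795 = $75,763.50
Senior counsel: 110.9 × $400 = $44,360.00
Associate: 69.7 × $245 = $17,076.50
Paralegal: 113.1 × $185 = $20,923.50
Legal assistant: 31.3 × $145 = $4,538.50
Subtotal: $162,662.00
Write-off: 44.6 × $185 = $8,251.00
Total: $162,662.00 − $8,251.00 = $154,411.00

$154,411.00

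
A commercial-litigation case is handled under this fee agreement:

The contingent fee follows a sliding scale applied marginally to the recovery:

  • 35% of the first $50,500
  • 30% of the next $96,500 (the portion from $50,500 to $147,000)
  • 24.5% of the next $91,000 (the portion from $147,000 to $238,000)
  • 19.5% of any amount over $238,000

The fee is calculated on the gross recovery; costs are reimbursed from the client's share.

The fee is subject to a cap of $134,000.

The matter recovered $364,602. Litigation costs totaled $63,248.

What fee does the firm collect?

$93,607.39

Fee base is the gross recovery, $364,602; costs are reimbursed separately.
First $50,500 at 35% = $17,675.00
Next $96,500 at 30% = $28,950.00
Next $91,000 at 24.5% = $22,295.00
Remaining $126,602 at 19.5% = $24,687.39
Fee: $17,675.00 + $28,950.00 + $22,295.00 + $24,687.39 = $93,607.39
$93,607.39 is under the $134,000 cap.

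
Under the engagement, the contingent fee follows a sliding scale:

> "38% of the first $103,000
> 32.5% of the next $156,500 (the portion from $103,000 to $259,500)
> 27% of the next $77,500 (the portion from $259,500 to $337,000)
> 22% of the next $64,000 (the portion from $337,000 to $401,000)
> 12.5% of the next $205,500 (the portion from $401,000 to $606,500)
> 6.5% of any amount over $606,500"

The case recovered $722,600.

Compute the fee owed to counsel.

First $103,000 at 38% = $39,140.00
Next $156,500 at 32.5% = $50,862.50
Next $77,500 at 27% = $20,925.00
Next $64,000 at 22% = $14,080.00
Next $205,500 at 12.5% = $25,687.50
Remaining $116,100 at 6.5% = $7,546.50
Fee: $39,140.00 + $50,862.50 + $20,925.00 + $14,080.00 + $25,687.50 + $7,546.50 = $158,241.50

$158,241.50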